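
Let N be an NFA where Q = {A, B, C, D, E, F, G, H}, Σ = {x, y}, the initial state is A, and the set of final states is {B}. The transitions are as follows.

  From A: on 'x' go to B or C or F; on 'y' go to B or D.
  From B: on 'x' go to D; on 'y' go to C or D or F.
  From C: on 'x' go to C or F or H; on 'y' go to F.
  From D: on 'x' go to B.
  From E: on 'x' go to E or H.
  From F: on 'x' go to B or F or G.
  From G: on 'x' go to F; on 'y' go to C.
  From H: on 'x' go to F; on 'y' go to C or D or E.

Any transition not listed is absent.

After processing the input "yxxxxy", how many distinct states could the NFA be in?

3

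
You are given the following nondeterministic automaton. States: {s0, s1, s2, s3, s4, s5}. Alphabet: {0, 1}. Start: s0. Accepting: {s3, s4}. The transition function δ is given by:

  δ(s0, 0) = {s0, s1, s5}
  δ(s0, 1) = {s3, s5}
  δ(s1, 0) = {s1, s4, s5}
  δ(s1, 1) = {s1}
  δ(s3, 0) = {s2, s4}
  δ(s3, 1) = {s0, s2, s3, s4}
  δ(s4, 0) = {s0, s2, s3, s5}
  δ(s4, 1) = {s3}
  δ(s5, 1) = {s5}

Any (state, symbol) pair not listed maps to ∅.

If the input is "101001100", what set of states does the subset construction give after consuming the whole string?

Start in {s0}.
Read '1': s0→{s3, s5}; now {s3, s5}.
Read '0': s3→{s2, s4}, s5→∅; now {s2, s4}.
Read '1': s2→∅, s4→{s3}; now {s3}.
Read '0': s3→{s2, s4}; now {s2, s4}.
Read '0': s2→∅, s4→{s0, s2, s3, s5}; now {s0, s2, s3, s5}.
Read '1': s0→{s3, s5}, s2→∅, s3→{s0, s2, s3, s4}, s5→{s5}; now {s0, s2, s3, s4, s5}.
Read '1': s0→{s3, s5}, s2→∅, s3→{s0, s2, s3, s4}, s4→{s3}, s5→{s5}; now {s0, s2, s3, s4, s5}.
Read '0': s0→{s0, s1, s5}, s2→∅, s3→{s2, s4}, s4→{s0, s2, s3, s5}, s5→∅; now {s0, s1, s2, s3, s4, s5}.
Read '0': s0→{s0, s1, s5}, s1→{s1, s4, s5}, s2→∅, s3→{s2, s4}, s4→{s0, s2, s3, s5}, s5→∅; now {s0, s1, s2, s3, s4, s5}.

{s0, s1, s2, s3, s4, s5}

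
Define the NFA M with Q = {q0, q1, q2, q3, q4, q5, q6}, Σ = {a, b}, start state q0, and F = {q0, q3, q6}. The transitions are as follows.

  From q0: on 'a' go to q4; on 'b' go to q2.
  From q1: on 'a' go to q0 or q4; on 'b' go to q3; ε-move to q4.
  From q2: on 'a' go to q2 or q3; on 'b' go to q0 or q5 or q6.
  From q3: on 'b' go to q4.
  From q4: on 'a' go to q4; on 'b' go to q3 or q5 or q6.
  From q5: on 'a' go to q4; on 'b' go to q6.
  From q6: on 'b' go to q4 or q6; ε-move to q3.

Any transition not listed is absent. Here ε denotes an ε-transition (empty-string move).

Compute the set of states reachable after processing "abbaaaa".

{q4}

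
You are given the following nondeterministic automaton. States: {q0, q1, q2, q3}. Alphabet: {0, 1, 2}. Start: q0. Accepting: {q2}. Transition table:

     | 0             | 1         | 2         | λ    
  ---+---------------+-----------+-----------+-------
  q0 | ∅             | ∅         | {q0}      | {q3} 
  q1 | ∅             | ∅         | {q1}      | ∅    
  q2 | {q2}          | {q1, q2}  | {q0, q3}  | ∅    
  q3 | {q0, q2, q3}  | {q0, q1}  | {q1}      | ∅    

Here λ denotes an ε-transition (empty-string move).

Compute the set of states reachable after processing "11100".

{q0, q2, q3}

Start: ε-closure({q0}) = {q0, q3}.
Read '1': q0→∅, q3→{q0, q1}; union {q0, q1}; ε-closure = {q0, q1, q3}.
Read '1': q0→∅, q1→∅, q3→{q0, q1}; union {q0, q1}; ε-closure = {q0, q1, q3}.
Read '1': q0→∅, q1→∅, q3→{q0, q1}; union {q0, q1}; ε-closure = {q0, q1, q3}.
Read '0': q0→∅, q1→∅, q3→{q0, q2, q3}; now {q0, q2, q3}.
Read '0': q0→∅, q2→{q2}, q3→{q0, q2, q3}; now {q0, q2, q3}.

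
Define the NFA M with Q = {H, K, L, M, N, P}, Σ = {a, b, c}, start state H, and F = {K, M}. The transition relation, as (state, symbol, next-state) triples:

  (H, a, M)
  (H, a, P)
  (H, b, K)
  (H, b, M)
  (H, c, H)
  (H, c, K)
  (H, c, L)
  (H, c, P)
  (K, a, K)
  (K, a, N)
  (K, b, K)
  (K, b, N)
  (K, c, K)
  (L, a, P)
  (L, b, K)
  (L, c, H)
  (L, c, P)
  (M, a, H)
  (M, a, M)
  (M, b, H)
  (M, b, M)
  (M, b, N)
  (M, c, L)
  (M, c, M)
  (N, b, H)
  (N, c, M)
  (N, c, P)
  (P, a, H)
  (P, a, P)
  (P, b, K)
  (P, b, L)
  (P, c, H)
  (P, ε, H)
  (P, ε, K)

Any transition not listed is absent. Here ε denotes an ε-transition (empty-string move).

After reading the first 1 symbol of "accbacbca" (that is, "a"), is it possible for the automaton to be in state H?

Yes

Start in {H}.
Read 'a': {H} → {H, K, M, P}.
State H is in {H, K, M, P}.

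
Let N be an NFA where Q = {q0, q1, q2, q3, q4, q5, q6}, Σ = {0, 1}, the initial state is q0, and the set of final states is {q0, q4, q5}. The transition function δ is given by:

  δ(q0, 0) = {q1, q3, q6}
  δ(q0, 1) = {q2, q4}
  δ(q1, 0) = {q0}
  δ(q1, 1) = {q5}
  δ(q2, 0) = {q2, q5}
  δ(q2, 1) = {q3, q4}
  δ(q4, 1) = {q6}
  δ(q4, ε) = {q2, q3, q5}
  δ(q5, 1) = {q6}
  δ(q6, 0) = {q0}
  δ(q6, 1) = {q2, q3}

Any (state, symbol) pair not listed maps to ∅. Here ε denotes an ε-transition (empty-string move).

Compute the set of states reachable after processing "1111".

Start in {q0}.
Read '1': {q0} → {q2, q3, q4, q5}.
Read '1': {q2, q3, q4, q5} → {q2, q3, q4, q5, q6}.
Read '1': {q2, q3, q4, q5, q6} → {q2, q3, q4, q5, q6}.
Read '1': {q2, q3, q4, q5, q6} → {q2, q3, q4, q5, q6}.

{q2, q3, q4, q5, q6}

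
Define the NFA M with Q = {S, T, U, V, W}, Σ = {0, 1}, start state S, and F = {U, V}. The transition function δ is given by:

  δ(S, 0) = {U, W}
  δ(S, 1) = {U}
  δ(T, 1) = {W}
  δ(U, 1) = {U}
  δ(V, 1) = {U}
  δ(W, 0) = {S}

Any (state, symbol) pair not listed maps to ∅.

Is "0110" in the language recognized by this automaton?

No

Start in {S}.
Read '0': S→{U, W}; now {U, W}.
Read '1': U→{U}, W→∅; now {U}.
Read '1': U→{U}; now {U}.
Read '0': U→∅; now ∅.
The final set ∅ contains no accepting state.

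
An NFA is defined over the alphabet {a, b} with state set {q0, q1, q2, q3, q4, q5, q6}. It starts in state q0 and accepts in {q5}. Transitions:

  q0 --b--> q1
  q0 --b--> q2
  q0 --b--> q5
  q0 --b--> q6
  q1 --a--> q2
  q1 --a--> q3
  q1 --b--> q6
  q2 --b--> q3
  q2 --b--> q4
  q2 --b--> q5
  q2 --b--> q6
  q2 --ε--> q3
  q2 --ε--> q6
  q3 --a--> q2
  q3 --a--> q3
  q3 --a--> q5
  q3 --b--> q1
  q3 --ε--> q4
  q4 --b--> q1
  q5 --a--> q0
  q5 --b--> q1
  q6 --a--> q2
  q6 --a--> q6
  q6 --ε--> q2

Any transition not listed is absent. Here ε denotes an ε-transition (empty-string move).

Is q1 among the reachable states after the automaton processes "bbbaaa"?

Start in {q0}.
Read 'b': q0→{q1, q2, q5, q6}; union {q1, q2, q5, q6}; ε-closure = {q1, q2, q3, q4, q5, q6}.
Read 'b': q1→{q6}, q2→{q3, q4, q5, q6}, q3→{q1}, q4→{q1}, q5→{q1}, q6→∅; union {q1, q3, q4, q5, q6}; ε-closure = {q1, q2, q3, q4, q5, q6}.
Read 'b': q1→{q6}, q2→{q3, q4, q5, q6}, q3→{q1}, q4→{q1}, q5→{q1}, q6→∅; union {q1, q3, q4, q5, q6}; ε-closure = {q1, q2, q3, q4, q5, q6}.
Read 'a': q1→{q2, q3}, q2→∅, q3→{q2, q3, q5}, q4→∅, q5→{q0}, q6→{q2, q6}; union {q0, q2, q3, q5, q6}; ε-closure = {q0, q2, q3, q4, q5, q6}.
Read 'a': q0→∅, q2→∅, q3→{q2, q3, q5}, q4→∅, q5→{q0}, q6→{q2, q6}; union {q0, q2, q3, q5, q6}; ε-closure = {q0, q2, q3, q4, q5, q6}.
Read 'a': q0→∅, q2→∅, q3→{q2, q3, q5}, q4→∅, q5→{q0}, q6→{q2, q6}; union {q0, q2, q3, q5, q6}; ε-closure = {q0, q2, q3, q4, q5, q6}.
State q1 is not in {q0, q2, q3, q4, q5, q6}.

No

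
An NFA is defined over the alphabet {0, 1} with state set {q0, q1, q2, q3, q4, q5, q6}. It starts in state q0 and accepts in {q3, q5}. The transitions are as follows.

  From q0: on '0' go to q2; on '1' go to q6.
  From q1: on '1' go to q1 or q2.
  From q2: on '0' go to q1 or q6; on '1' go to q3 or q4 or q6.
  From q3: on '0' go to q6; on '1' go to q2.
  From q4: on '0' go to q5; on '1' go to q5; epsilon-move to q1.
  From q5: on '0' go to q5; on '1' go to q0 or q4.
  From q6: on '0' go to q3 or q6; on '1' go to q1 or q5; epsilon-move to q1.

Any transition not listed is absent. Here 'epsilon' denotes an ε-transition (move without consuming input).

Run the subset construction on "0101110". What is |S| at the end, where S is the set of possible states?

Start in {q0}.
Read '0': q0→{q2}; now {q2}.
Read '1': q2→{q3, q4, q6}; union {q3, q4, q6}; ε-closure = {q1, q3, q4, q6}.
Read '0': q1→∅, q3→{q6}, q4→{q5}, q6→{q3, q6}; union {q3, q5, q6}; ε-closure = {q1, q3, q5, q6}.
Read '1': q1→{q1, q2}, q3→{q2}, q5→{q0, q4}, q6→{q1, q5}; now {q0, q1, q2, q4, q5}.
Read '1': q0→{q6}, q1→{q1, q2}, q2→{q3, q4, q6}, q4→{q5}, q5→{q0, q4}; now {q0, q1, q2, q3, q4, q5, q6}.
Read '1': q0→{q6}, q1→{q1, q2}, q2→{q3, q4, q6}, q3→{q2}, q4→{q5}, q5→{q0, q4}, q6→{q1, q5}; now {q0, q1, q2, q3, q4, q5, q6}.
Read '0': q0→{q2}, q1→∅, q2→{q1, q6}, q3→{q6}, q4→{q5}, q5→{q5}, q6→{q3, q6}; now {q1, q2, q3, q5, q6}.
That set has 5 states.

5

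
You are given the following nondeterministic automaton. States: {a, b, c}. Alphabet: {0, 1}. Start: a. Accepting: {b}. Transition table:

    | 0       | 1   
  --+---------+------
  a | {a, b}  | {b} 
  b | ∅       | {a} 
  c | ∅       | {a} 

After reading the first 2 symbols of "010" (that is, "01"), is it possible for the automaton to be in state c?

No

Start in {a}.
Read '0': {a} → {a, b}.
Read '1': {a, b} → {a, b}.
State c is not in {a, b}.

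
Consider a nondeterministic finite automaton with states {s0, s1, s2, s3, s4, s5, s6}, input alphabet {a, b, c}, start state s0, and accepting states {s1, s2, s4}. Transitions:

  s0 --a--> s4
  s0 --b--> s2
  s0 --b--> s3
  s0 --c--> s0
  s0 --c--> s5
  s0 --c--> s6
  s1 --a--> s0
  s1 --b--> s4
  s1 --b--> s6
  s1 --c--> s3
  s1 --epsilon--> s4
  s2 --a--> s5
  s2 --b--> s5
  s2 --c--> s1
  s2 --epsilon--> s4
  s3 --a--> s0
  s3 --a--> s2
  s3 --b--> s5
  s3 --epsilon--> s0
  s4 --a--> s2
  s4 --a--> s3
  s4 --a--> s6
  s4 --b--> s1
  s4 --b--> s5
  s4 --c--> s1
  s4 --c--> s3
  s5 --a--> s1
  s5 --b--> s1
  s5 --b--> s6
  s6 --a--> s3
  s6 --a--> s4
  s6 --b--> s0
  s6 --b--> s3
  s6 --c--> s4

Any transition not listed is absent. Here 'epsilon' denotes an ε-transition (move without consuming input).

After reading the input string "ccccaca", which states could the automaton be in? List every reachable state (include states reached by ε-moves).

{s0, s1, s2, s3, s4, s6}

Start in {s0}.
Read 'c': s0→{s0, s5, s6}; now {s0, s5, s6}.
Read 'c': s0→{s0, s5, s6}, s5→∅, s6→{s4}; now {s0, s4, s5, s6}.
Read 'c': s0→{s0, s5, s6}, s4→{s1, s3}, s5→∅, s6→{s4}; now {s0, s1, s3, s4, s5, s6}.
Read 'c': s0→{s0, s5, s6}, s1→{s3}, s3→∅, s4→{s1, s3}, s5→∅, s6→{s4}; now {s0, s1, s3, s4, s5, s6}.
Read 'a': s0→{s4}, s1→{s0}, s3→{s0, s2}, s4→{s2, s3, s6}, s5→{s1}, s6→{s3, s4}; now {s0, s1, s2, s3, s4, s6}.
Read 'c': s0→{s0, s5, s6}, s1→{s3}, s2→{s1}, s3→∅, s4→{s1, s3}, s6→{s4}; now {s0, s1, s3, s4, s5, s6}.
Read 'a': s0→{s4}, s1→{s0}, s3→{s0, s2}, s4→{s2, s3, s6}, s5→{s1}, s6→{s3, s4}; now {s0, s1, s2, s3, s4, s6}.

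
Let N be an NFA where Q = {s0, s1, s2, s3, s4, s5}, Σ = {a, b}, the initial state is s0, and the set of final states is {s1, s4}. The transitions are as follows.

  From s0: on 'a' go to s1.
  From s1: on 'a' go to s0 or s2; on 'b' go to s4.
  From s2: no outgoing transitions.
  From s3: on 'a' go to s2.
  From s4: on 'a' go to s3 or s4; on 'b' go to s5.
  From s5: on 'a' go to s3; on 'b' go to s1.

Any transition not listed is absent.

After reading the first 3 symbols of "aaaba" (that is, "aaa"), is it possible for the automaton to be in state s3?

No

Start in {s0}.
Read 'a': {s0} → {s1}.
Read 'a': {s1} → {s0, s2}.
Read 'a': {s0, s2} → {s1}.
State s3 is not in {s1}.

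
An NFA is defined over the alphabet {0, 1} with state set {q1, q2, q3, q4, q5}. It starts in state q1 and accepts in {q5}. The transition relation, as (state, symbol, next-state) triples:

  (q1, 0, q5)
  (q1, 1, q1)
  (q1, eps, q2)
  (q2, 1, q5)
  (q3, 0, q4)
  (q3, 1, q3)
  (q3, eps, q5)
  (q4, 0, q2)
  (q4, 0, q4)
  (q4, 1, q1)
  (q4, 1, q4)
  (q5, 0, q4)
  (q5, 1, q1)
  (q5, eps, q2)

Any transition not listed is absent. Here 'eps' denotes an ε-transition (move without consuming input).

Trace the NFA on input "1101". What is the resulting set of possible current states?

{q1, q2, q4, q5}

Start: ε-closure({q1}) = {q1, q2}.
Read '1': {q1, q2} → {q1, q2, q5}.
Read '1': {q1, q2, q5} → {q1, q2, q5}.
Read '0': {q1, q2, q5} → {q2, q4, q5}.
Read '1': {q2, q4, q5} → {q1, q2, q4, q5}.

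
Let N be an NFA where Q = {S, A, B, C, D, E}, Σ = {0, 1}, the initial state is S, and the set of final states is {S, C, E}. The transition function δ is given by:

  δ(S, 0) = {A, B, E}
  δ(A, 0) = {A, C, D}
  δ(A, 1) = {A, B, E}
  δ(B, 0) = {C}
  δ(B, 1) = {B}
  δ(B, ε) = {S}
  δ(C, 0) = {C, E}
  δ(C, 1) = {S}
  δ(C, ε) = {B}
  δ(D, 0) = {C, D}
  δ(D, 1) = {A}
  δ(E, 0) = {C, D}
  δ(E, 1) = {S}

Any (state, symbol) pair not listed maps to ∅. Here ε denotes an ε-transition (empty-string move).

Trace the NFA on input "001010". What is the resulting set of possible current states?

{S, A, B, C, D, E}

Start in {S}.
Read '0': S→{A, B, E}; union {A, B, E}; ε-closure = {S, A, B, E}.
Read '0': S→{A, B, E}, A→{A, C, D}, B→{C}, E→{C, D}; union {A, B, C, D, E}; ε-closure = {S, A, B, C, D, E}.
Read '1': S→∅, A→{A, B, E}, B→{B}, C→{S}, D→{A}, E→{S}; now {S, A, B, E}.
Read '0': S→{A, B, E}, A→{A, C, D}, B→{C}, E→{C, D}; union {A, B, C, D, E}; ε-closure = {S, A, B, C, D, E}.
Read '1': S→∅, A→{A, B, E}, B→{B}, C→{S}, D→{A}, E→{S}; now {S, A, B, E}.
Read '0': S→{A, B, E}, A→{A, C, D}, B→{C}, E→{C, D}; union {A, B, C, D, E}; ε-closure = {S, A, B, C, D, E}.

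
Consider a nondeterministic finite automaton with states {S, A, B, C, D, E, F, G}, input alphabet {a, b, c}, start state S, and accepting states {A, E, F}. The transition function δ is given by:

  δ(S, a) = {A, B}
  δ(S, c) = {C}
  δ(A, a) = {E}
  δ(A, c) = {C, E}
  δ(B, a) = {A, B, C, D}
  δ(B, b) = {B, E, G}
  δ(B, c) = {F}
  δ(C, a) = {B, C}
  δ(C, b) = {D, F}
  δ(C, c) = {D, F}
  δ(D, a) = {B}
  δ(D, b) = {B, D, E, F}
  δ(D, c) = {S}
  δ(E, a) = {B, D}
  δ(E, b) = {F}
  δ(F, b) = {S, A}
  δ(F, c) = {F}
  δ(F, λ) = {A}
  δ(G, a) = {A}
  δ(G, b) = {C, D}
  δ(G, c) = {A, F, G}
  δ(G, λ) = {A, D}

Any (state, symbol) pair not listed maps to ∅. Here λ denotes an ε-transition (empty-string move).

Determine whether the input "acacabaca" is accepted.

Yes

Start in {S}.
Read 'a': S→{A, B}; now {A, B}.
Read 'c': A→{C, E}, B→{F}; union {C, E, F}; ε-closure = {A, C, E, F}.
Read 'a': A→{E}, C→{B, C}, E→{B, D}, F→∅; now {B, C, D, E}.
Read 'c': B→{F}, C→{D, F}, D→{S}, E→∅; union {S, D, F}; ε-closure = {S, A, D, F}.
Read 'a': S→{A, B}, A→{E}, D→{B}, F→∅; now {A, B, E}.
Read 'b': A→∅, B→{B, E, G}, E→{F}; union {B, E, F, G}; ε-closure = {A, B, D, E, F, G}.
Read 'a': A→{E}, B→{A, B, C, D}, D→{B}, E→{B, D}, F→∅, G→{A}; now {A, B, C, D, E}.
Read 'c': A→{C, E}, B→{F}, C→{D, F}, D→{S}, E→∅; union {S, C, D, E, F}; ε-closure = {S, A, C, D, E, F}.
Read 'a': S→{A, B}, A→{E}, C→{B, C}, D→{B}, E→{B, D}, F→∅; now {A, B, C, D, E}.
The final set {A, B, C, D, E} contains the accepting states A, E.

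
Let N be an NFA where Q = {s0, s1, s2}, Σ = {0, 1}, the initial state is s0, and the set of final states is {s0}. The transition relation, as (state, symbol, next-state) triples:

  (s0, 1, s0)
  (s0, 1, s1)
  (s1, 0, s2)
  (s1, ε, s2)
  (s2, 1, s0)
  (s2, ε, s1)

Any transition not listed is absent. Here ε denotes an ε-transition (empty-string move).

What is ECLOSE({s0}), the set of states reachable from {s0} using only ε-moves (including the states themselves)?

{s0}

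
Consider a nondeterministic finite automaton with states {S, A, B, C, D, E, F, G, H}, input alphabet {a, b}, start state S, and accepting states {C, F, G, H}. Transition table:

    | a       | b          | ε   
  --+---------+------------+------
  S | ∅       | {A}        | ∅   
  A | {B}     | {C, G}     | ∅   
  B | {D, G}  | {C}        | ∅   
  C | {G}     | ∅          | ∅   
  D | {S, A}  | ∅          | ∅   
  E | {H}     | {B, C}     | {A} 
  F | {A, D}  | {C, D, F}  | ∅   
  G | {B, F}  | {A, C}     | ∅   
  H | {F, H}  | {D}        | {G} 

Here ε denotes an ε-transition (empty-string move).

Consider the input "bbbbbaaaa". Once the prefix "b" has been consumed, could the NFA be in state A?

Yes

Start in {S}.
Read 'b': {S} → {A}.
State A is in {A}.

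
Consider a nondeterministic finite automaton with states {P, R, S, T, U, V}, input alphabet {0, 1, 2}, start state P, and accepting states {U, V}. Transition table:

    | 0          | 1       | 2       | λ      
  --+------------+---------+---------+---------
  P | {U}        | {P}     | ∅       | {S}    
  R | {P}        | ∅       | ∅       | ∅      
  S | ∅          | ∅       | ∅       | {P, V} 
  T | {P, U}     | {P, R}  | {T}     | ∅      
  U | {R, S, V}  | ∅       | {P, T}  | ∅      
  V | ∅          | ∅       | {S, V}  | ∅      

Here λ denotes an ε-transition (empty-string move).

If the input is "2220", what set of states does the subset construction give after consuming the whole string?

Start: ε-closure({P}) = {P, S, V}.
Read '2': P→∅, S→∅, V→{S, V}; union {S, V}; ε-closure = {P, S, V}.
Read '2': P→∅, S→∅, V→{S, V}; union {S, V}; ε-closure = {P, S, V}.
Read '2': P→∅, S→∅, V→{S, V}; union {S, V}; ε-closure = {P, S, V}.
Read '0': P→{U}, S→∅, V→∅; now {U}.

{U}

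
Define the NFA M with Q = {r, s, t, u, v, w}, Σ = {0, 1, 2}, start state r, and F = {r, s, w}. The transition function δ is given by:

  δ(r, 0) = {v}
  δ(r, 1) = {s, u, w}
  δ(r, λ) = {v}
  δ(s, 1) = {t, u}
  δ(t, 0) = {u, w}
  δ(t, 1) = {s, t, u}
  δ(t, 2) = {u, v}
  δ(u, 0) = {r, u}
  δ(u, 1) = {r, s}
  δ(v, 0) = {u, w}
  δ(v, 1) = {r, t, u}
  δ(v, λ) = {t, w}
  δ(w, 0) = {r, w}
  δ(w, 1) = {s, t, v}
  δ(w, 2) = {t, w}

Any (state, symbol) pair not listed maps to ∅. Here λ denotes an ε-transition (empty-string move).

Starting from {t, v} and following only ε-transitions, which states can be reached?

{t, v, w}

Begin with {t, v}.
ε-move v → w; add w.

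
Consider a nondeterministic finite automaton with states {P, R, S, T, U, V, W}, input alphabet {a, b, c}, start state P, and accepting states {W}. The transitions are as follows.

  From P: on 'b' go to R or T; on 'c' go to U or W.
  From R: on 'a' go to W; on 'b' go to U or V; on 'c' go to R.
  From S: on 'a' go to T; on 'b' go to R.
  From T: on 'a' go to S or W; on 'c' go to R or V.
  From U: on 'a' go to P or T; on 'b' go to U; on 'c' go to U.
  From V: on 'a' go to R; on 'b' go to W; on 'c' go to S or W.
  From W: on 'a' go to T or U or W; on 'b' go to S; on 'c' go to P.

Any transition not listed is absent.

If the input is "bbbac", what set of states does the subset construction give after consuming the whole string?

{P, R, U, V, W}

Start in {P}.
Read 'b': {P} → {R, T}.
Read 'b': {R, T} → {U, V}.
Read 'b': {U, V} → {U, W}.
Read 'a': {U, W} → {P, T, U, W}.
Read 'c': {P, T, U, W} → {P, R, U, V, W}.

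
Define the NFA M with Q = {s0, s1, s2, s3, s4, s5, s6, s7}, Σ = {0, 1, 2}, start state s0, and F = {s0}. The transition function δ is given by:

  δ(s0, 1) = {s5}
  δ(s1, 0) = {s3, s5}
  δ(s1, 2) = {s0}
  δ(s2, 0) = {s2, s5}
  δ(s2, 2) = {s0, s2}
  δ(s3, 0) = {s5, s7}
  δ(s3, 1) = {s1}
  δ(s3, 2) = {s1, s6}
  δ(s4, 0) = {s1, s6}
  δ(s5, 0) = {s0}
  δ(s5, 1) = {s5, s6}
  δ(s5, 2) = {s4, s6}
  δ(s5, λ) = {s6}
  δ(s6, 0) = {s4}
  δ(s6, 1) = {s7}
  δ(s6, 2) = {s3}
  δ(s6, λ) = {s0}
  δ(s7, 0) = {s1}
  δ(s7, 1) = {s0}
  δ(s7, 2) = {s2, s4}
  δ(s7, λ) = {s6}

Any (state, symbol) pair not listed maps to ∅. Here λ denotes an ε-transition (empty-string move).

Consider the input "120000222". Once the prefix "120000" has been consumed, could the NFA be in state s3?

Start in {s0}.
Read '1': s0→{s5}; union {s5}; ε-closure = {s0, s5, s6}.
Read '2': s0→∅, s5→{s4, s6}, s6→{s3}; union {s3, s4, s6}; ε-closure = {s0, s3, s4, s6}.
Read '0': s0→∅, s3→{s5, s7}, s4→{s1, s6}, s6→{s4}; union {s1, s4, s5, s6, s7}; ε-closure = {s0, s1, s4, s5, s6, s7}.
Read '0': s0→∅, s1→{s3, s5}, s4→{s1, s6}, s5→{s0}, s6→{s4}, s7→{s1}; now {s0, s1, s3, s4, s5, s6}.
Read '0': s0→∅, s1→{s3, s5}, s3→{s5, s7}, s4→{s1, s6}, s5→{s0}, s6→{s4}; now {s0, s1, s3, s4, s5, s6, s7}.
Read '0': s0→∅, s1→{s3, s5}, s3→{s5, s7}, s4→{s1, s6}, s5→{s0}, s6→{s4}, s7→{s1}; now {s0, s1, s3, s4, s5, s6, s7}.
State s3 is in {s0, s1, s3, s4, s5, s6, s7}.

Yes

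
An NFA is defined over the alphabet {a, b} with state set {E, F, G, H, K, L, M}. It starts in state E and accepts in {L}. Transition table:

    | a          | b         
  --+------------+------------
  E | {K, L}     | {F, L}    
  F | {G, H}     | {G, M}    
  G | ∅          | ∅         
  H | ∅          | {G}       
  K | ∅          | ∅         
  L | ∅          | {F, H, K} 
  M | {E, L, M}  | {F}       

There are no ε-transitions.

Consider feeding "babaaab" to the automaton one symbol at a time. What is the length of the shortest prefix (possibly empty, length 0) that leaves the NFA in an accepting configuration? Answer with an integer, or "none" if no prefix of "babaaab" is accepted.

Start in {E}.
Read 'b': E→{F, L}; now {F, L}.
None of the earlier sets intersect F, but {F, L} does.

1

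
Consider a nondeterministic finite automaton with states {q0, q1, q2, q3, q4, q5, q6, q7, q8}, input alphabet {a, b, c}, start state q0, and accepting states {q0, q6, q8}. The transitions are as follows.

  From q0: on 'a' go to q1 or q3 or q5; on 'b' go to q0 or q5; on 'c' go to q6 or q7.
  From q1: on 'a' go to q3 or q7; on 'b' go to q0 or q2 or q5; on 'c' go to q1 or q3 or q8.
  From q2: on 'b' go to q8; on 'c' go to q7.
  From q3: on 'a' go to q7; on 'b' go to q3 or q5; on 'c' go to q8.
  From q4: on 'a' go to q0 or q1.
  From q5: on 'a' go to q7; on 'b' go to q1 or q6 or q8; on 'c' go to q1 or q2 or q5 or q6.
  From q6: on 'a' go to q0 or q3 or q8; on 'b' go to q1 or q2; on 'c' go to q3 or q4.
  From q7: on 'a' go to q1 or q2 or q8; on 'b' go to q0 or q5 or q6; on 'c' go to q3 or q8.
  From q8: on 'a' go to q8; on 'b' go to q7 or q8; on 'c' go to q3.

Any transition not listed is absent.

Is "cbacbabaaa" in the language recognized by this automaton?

Yes

Start in {q0}.
Read 'c': {q0} → {q6, q7}.
Read 'b': {q6, q7} → {q0, q1, q2, q5, q6}.
Read 'a': {q0, q1, q2, q5, q6} → {q0, q1, q3, q5, q7, q8}.
Read 'c': {q0, q1, q3, q5, q7, q8} → {q1, q2, q3, q5, q6, q7, q8}.
Read 'b': {q1, q2, q3, q5, q6, q7, q8} → {q0, q1, q2, q3, q5, q6, q7, q8}.
Read 'a': {q0, q1, q2, q3, q5, q6, q7, q8} → {q0, q1, q2, q3, q5, q7, q8}.
Read 'b': {q0, q1, q2, q3, q5, q7, q8} → {q0, q1, q2, q3, q5, q6, q7, q8}.
Read 'a': {q0, q1, q2, q3, q5, q6, q7, q8} → {q0, q1, q2, q3, q5, q7, q8}.
Read 'a': {q0, q1, q2, q3, q5, q7, q8} → {q1, q2, q3, q5, q7, q8}.
Read 'a': {q1, q2, q3, q5, q7, q8} → {q1, q2, q3, q7, q8}.
The final set {q1, q2, q3, q7, q8} contains the accepting state q8.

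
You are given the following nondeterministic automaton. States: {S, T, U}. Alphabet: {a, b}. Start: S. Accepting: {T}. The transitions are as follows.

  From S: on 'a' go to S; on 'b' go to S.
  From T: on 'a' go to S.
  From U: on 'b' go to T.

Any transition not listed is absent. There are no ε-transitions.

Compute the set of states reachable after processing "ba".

{S}

Start in {S}.
Read 'b': {S} → {S}.
Read 'a': {S} → {S}.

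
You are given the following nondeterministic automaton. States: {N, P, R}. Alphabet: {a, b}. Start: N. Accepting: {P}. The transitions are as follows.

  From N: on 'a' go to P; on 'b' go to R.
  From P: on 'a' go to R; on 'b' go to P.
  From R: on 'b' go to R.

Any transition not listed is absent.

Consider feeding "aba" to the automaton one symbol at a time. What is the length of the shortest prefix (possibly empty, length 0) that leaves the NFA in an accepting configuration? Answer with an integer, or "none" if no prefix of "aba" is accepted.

1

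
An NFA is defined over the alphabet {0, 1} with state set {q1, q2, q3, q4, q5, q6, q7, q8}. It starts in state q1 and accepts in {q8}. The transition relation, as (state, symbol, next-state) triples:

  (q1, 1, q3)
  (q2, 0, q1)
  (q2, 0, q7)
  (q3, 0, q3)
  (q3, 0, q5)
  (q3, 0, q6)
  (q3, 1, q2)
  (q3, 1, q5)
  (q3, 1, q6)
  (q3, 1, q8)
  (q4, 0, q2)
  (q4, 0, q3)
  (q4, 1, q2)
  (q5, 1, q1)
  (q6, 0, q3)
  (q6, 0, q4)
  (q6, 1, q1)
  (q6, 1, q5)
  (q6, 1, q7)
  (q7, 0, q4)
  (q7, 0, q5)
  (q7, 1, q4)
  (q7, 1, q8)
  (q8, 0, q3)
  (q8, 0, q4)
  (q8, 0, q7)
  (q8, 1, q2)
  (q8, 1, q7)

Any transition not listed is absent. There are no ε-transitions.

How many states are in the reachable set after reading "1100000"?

Start in {q1}.
Read '1': q1→{q3}; now {q3}.
Read '1': q3→{q2, q5, q6, q8}; now {q2, q5, q6, q8}.
Read '0': q2→{q1, q7}, q5→∅, q6→{q3, q4}, q8→{q3, q4, q7}; now {q1, q3, q4, q7}.
Read '0': q1→∅, q3→{q3, q5, q6}, q4→{q2, q3}, q7→{q4, q5}; now {q2, q3, q4, q5, q6}.
Read '0': q2→{q1, q7}, q3→{q3, q5, q6}, q4→{q2, q3}, q5→∅, q6→{q3, q4}; now {q1, q2, q3, q4, q5, q6, q7}.
Read '0': q1→∅, q2→{q1, q7}, q3→{q3, q5, q6}, q4→{q2, q3}, q5→∅, q6→{q3, q4}, q7→{q4, q5}; now {q1, q2, q3, q4, q5, q6, q7}.
Read '0': q1→∅, q2→{q1, q7}, q3→{q3, q5, q6}, q4→{q2, q3}, q5→∅, q6→{q3, q4}, q7→{q4, q5}; now {q1, q2, q3, q4, q5, q6, q7}.
That set has 7 states.

7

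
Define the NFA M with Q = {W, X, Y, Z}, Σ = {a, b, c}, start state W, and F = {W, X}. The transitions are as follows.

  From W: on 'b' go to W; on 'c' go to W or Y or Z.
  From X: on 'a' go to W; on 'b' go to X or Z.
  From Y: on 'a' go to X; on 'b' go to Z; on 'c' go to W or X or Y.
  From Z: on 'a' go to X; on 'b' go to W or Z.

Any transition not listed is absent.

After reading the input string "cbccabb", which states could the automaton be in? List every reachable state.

{W, X, Z}

Start in {W}.
Read 'c': {W} → {W, Y, Z}.
Read 'b': {W, Y, Z} → {W, Z}.
Read 'c': {W, Z} → {W, Y, Z}.
Read 'c': {W, Y, Z} → {W, X, Y, Z}.
Read 'a': {W, X, Y, Z} → {W, X}.
Read 'b': {W, X} → {W, X, Z}.
Read 'b': {W, X, Z} → {W, X, Z}.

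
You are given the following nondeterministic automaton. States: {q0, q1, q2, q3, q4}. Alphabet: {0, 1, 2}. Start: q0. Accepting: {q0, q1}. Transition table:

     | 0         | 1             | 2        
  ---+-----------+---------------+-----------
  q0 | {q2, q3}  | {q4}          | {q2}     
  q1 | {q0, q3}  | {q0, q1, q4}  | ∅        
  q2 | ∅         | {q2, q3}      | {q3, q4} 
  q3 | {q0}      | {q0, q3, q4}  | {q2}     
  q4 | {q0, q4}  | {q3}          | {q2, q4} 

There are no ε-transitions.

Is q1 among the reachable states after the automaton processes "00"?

Start in {q0}.
Read '0': {q0} → {q2, q3}.
Read '0': {q2, q3} → {q0}.
State q1 is not in {q0}.

No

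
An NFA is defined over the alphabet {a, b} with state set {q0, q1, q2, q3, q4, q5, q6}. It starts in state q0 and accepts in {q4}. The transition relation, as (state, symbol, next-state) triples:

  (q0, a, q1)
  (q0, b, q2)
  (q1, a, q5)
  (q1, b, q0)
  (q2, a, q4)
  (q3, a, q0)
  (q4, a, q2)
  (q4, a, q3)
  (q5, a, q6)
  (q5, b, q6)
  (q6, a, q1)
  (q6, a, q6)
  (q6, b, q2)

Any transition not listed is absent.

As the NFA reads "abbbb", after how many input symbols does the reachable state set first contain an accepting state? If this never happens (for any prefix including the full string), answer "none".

Start in {q0}.
Read 'a': {q0} → {q1}.
Read 'b': {q1} → {q0}.
Read 'b': {q0} → {q2}.
Read 'b': {q2} → ∅.
The set is empty and remains empty for the remaining 1 symbol.
No reachable set along the way intersects F.

none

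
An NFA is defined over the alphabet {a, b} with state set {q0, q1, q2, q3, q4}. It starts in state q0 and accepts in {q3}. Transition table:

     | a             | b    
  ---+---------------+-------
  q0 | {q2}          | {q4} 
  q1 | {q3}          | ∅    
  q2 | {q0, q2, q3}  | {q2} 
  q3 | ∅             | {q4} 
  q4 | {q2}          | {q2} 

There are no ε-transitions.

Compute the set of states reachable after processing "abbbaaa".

Start in {q0}.
Read 'a': q0→{q2}; now {q2}.
Read 'b': q2→{q2}; now {q2}.
Read 'b': q2→{q2}; now {q2}.
Read 'b': q2→{q2}; now {q2}.
Read 'a': q2→{q0, q2, q3}; now {q0, q2, q3}.
Read 'a': q0→{q2}, q2→{q0, q2, q3}, q3→∅; now {q0, q2, q3}.
Read 'a': q0→{q2}, q2→{q0, q2, q3}, q3→∅; now {q0, q2, q3}.

{q0, q2, q3}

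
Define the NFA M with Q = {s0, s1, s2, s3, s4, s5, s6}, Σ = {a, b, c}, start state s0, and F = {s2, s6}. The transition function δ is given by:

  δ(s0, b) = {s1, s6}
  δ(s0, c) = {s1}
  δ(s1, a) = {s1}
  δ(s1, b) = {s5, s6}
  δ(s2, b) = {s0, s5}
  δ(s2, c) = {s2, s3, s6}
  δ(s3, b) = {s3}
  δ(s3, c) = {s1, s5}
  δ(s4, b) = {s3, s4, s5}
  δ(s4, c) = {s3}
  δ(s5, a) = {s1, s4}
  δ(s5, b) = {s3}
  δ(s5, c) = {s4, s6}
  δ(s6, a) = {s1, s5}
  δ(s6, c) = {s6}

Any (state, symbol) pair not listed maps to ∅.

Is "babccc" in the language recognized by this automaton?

Yes

Start in {s0}.
Read 'b': {s0} → {s1, s6}.
Read 'a': {s1, s6} → {s1, s5}.
Read 'b': {s1, s5} → {s3, s5, s6}.
Read 'c': {s3, s5, s6} → {s1, s4, s5, s6}.
Read 'c': {s1, s4, s5, s6} → {s3, s4, s6}.
Read 'c': {s3, s4, s6} → {s1, s3, s5, s6}.
The final set {s1, s3, s5, s6} contains the accepting state s6.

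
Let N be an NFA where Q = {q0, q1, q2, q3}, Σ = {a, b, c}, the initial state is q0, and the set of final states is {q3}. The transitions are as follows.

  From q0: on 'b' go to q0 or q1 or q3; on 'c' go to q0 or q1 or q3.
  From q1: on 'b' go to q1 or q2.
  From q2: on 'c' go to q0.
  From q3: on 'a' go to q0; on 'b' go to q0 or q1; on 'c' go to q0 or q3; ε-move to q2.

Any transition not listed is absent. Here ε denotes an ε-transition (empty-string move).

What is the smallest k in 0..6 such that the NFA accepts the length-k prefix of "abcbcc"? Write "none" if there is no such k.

none

Start in {q0}.
Read 'a': q0→∅; now ∅.
The set is empty and remains empty for the remaining 5 symbols.
No reachable set along the way intersects F.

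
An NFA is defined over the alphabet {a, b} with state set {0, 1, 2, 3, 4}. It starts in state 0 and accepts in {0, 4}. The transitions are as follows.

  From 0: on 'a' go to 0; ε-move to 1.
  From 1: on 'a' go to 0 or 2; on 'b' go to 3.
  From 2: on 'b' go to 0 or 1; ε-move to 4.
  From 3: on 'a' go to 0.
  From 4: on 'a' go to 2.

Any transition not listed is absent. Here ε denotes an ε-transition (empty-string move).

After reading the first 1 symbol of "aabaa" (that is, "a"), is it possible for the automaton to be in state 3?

Start: ε-closure({0}) = {0, 1}.
Read 'a': {0, 1} → {0, 1, 2, 4}.
State 3 is not in {0, 1, 2, 4}.

No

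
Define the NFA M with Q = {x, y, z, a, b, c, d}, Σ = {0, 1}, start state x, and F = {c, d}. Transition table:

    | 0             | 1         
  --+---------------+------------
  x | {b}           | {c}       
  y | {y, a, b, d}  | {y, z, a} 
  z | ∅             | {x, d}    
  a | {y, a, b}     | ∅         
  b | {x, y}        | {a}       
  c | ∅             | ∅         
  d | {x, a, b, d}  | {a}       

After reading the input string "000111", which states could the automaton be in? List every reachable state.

Start in {x}.
Read '0': {x} → {b}.
Read '0': {b} → {x, y}.
Read '0': {x, y} → {y, a, b, d}.
Read '1': {y, a, b, d} → {y, z, a}.
Read '1': {y, z, a} → {x, y, z, a, d}.
Read '1': {x, y, z, a, d} → {x, y, z, a, c, d}.

{x, y, z, a, c, d}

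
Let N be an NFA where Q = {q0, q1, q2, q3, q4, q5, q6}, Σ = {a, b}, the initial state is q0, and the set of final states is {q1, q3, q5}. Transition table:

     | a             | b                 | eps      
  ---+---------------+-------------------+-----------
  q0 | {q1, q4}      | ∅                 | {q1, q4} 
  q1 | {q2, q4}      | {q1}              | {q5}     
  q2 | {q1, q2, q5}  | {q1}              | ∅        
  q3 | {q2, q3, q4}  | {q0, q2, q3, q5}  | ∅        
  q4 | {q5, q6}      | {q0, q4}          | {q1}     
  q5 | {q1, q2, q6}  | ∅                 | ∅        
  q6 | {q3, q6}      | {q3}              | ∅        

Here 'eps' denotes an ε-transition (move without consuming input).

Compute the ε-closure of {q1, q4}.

Begin with {q1, q4}.
ε-move q1 → q5; add q5.

{q1, q4, q5}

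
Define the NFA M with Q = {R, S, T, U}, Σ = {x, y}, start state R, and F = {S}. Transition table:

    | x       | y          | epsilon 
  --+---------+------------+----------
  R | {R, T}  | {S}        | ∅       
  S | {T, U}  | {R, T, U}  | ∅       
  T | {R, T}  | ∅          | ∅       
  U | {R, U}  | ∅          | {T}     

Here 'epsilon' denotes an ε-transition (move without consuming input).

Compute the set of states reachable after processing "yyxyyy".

{S}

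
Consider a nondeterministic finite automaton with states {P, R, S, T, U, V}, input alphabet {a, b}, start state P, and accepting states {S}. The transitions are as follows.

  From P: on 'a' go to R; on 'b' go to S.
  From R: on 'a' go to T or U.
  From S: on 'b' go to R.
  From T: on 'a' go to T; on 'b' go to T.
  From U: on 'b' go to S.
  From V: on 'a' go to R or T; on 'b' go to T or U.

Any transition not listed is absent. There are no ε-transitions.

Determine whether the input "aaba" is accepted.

Start in {P}.
Read 'a': {P} → {R}.
Read 'a': {R} → {T, U}.
Read 'b': {T, U} → {S, T}.
Read 'a': {S, T} → {T}.
The final set {T} contains no accepting state.

No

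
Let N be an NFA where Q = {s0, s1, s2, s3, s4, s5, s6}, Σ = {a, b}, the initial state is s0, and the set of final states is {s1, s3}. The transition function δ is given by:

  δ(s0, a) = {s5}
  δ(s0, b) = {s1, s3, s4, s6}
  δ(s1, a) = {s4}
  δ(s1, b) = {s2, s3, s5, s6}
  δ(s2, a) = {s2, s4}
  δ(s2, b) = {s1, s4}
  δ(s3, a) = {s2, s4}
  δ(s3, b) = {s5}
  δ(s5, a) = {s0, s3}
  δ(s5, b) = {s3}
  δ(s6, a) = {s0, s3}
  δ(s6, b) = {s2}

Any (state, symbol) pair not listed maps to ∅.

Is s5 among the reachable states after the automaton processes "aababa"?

No

Start in {s0}.
Read 'a': s0→{s5}; now {s5}.
Read 'a': s5→{s0, s3}; now {s0, s3}.
Read 'b': s0→{s1, s3, s4, s6}, s3→{s5}; now {s1, s3, s4, s5, s6}.
Read 'a': s1→{s4}, s3→{s2, s4}, s4→∅, s5→{s0, s3}, s6→{s0, s3}; now {s0, s2, s3, s4}.
Read 'b': s0→{s1, s3, s4, s6}, s2→{s1, s4}, s3→{s5}, s4→∅; now {s1, s3, s4, s5, s6}.
Read 'a': s1→{s4}, s3→{s2, s4}, s4→∅, s5→{s0, s3}, s6→{s0, s3}; now {s0, s2, s3, s4}.
State s5 is not in {s0, s2, s3, s4}.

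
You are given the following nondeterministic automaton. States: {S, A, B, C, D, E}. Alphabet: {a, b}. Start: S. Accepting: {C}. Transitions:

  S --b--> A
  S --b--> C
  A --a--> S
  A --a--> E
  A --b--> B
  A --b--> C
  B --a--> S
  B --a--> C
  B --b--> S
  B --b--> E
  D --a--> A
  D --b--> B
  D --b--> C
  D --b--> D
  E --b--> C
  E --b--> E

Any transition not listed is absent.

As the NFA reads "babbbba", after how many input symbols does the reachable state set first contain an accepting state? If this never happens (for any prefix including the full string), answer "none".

Start in {S}.
Read 'b': {S} → {A, C}.
None of the earlier sets intersect F, but {A, C} does.

1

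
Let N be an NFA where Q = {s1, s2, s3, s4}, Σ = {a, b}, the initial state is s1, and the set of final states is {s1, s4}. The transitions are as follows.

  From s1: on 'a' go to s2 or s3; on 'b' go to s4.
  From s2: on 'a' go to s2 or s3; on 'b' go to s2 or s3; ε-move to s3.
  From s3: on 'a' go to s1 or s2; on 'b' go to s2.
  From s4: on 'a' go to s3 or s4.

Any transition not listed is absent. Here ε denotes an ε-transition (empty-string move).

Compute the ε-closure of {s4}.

{s4}

Begin with {s4}.
No ε-moves leave this set, so the closure equals the set itself.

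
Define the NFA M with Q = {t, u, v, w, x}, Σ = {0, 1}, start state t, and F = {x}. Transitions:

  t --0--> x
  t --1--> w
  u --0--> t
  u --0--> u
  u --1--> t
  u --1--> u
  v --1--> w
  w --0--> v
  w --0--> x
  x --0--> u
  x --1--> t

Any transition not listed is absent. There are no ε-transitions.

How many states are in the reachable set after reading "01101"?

2

Start in {t}.
Read '0': {t} → {x}.
Read '1': {x} → {t}.
Read '1': {t} → {w}.
Read '0': {w} → {v, x}.
Read '1': {v, x} → {t, w}.
That set has 2 states.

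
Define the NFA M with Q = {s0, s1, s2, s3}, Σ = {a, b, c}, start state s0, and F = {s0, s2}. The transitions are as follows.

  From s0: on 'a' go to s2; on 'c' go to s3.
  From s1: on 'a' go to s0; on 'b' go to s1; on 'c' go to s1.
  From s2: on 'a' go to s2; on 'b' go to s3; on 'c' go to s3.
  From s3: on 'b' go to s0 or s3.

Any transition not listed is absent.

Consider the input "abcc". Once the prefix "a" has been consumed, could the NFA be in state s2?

Start in {s0}.
Read 'a': {s0} → {s2}.
State s2 is in {s2}.

Yes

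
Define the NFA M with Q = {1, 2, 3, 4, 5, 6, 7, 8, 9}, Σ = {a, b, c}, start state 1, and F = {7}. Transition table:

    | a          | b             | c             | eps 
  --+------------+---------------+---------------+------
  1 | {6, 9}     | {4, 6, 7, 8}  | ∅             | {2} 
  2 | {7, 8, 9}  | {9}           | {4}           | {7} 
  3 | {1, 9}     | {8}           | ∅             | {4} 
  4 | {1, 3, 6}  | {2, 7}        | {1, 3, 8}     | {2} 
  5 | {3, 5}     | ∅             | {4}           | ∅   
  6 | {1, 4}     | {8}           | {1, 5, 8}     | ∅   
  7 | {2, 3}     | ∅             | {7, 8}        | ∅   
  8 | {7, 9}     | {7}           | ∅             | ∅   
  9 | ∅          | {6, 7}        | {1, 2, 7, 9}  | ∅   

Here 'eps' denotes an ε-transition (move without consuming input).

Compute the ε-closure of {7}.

{7}

Begin with {7}.
No ε-moves leave this set, so the closure equals the set itself.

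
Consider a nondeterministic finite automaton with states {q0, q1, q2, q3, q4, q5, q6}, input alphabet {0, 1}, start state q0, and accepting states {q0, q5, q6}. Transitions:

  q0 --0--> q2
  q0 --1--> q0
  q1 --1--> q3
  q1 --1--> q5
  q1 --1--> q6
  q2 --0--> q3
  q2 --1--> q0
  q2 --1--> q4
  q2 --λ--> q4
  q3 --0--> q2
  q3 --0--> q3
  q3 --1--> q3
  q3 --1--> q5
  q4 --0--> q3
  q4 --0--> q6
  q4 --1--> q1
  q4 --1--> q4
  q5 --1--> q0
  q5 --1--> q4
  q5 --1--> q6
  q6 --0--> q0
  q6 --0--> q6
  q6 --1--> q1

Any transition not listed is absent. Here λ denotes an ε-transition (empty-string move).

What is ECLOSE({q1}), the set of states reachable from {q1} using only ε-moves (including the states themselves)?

{q1}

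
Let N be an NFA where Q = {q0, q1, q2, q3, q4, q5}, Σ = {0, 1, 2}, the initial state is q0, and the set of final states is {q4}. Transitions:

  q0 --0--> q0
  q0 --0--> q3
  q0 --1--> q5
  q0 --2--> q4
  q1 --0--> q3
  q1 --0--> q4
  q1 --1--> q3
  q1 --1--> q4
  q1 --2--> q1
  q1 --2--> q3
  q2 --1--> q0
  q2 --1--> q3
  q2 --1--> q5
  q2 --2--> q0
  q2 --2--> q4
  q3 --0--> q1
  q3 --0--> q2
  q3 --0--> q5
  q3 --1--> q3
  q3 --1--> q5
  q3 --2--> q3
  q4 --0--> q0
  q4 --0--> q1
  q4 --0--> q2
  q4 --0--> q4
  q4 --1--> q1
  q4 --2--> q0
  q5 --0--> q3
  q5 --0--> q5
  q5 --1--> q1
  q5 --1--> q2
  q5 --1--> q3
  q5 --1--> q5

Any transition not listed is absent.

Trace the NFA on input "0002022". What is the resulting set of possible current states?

Start in {q0}.
Read '0': {q0} → {q0, q3}.
Read '0': {q0, q3} → {q0, q1, q2, q3, q5}.
Read '0': {q0, q1, q2, q3, q5} → {q0, q1, q2, q3, q4, q5}.
Read '2': {q0, q1, q2, q3, q4, q5} → {q0, q1, q3, q4}.
Read '0': {q0, q1, q3, q4} → {q0, q1, q2, q3, q4, q5}.
Read '2': {q0, q1, q2, q3, q4, q5} → {q0, q1, q3, q4}.
Read '2': {q0, q1, q3, q4} → {q0, q1, q3, q4}.

{q0, q1, q3, q4}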